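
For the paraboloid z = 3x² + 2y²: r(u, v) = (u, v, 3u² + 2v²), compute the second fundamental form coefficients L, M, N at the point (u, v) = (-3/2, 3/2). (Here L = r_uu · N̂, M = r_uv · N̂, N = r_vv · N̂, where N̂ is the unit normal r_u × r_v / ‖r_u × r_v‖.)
L = 3*sqrt(118)/59;  M = 0;  N = 2*sqrt(118)/59

Compute the unit normal N̂(u, v) = (-6*u/sqrt(36*u^2 + 16*v^2 + 1), -4*v/sqrt(36*u^2 + 16*v^2 + 1), 1/sqrt(36*u^2 + 16*v^2 + 1)), and the second partials r_uu, r_uv, r_vv. Take dot products:
  L(u, v) = r_uu · N̂ = 6/sqrt(36*u^2 + 16*v^2 + 1),
  M(u, v) = r_uv · N̂ = 0,
  N(u, v) = r_vv · N̂ = 4/sqrt(36*u^2 + 16*v^2 + 1).
Evaluating at (u, v) = (-3/2, 3/2):
  L = 3*sqrt(118)/59, M = 0, N = 2*sqrt(118)/59.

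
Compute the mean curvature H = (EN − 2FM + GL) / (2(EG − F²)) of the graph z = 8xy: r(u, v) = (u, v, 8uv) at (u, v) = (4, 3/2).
H = -3072*sqrt(1169)/1366561

With E = 64*v^2 + 1, F = 64*u*v, G = 64*u^2 + 1, L = 0, M = 8/sqrt(64*u^2 + 64*v^2 + 1), N = 0, assemble
  H = (EN − 2FM + GL) / (2(EG − F²)) = -512*u*v/(64*u^2 + 64*v^2 + 1)^(3/2).
At (u, v) = (4, 3/2): H = -3072*sqrt(1169)/1366561.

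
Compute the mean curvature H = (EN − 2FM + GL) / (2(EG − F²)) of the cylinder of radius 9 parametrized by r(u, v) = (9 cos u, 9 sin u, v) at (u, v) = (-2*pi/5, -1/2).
H = -1/18

With E = 81, F = 0, G = 1, L = -9, M = 0, N = 0, assemble
  H = (EN − 2FM + GL) / (2(EG − F²)) = -1/18.
At (u, v) = (-2*pi/5, -1/2): H = -1/18.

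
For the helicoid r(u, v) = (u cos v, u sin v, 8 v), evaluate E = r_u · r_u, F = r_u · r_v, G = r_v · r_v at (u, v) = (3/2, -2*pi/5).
E = 1;  F = 0;  G = 265/4

Partials: r_u = (cos(v), sin(v), 0), r_v = (-u*sin(v), u*cos(v), 8). As functions of (u, v):
  E = r_u · r_u = 1,
  F = r_u · r_v = 0,
  G = r_v · r_v = u^2 + 64.
Evaluating at (u, v) = (3/2, -2*pi/5): E = 1, F = 0, G = 265/4.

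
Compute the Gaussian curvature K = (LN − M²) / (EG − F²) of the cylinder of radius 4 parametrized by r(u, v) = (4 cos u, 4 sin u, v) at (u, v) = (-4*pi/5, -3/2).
K = 0

Coefficients of the first fundamental form: E = 16, F = 0, G = 1.
Coefficients of the second fundamental form: L = -4, M = 0, N = 0.
Assemble K = (LN − M²)/(EG − F²) = 0. At (u, v) = (-4*pi/5, -3/2): K = 0.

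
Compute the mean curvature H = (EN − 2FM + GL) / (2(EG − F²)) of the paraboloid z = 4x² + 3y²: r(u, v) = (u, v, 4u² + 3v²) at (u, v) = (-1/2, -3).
H = 1351*sqrt(341)/116281

With E = 64*u^2 + 1, F = 48*u*v, G = 36*v^2 + 1, L = 8/sqrt(64*u^2 + 36*v^2 + 1), M = 0, N = 6/sqrt(64*u^2 + 36*v^2 + 1), assemble
  H = (EN − 2FM + GL) / (2(EG − F²)) = (192*u^2 + 144*v^2 + 7)/(64*u^2 + 36*v^2 + 1)^(3/2).
At (u, v) = (-1/2, -3): H = 1351*sqrt(341)/116281.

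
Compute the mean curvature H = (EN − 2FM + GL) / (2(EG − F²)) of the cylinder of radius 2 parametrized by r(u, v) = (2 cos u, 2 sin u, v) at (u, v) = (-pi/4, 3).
H = -1/4

With E = 4, F = 0, G = 1, L = -2, M = 0, N = 0, assemble
  H = (EN − 2FM + GL) / (2(EG − F²)) = -1/4.
At (u, v) = (-pi/4, 3): H = -1/4.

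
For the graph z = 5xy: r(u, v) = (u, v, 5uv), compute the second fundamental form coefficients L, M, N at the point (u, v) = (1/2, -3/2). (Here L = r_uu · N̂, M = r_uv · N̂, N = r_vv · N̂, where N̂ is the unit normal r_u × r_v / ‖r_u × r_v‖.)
L = 0;  M = 5*sqrt(254)/127;  N = 0

Compute the unit normal N̂(u, v) = (-5*v/sqrt(25*u^2 + 25*v^2 + 1), -5*u/sqrt(25*u^2 + 25*v^2 + 1), 1/sqrt(25*u^2 + 25*v^2 + 1)), and the second partials r_uu, r_uv, r_vv. Take dot products:
  L(u, v) = r_uu · N̂ = 0,
  M(u, v) = r_uv · N̂ = 5/sqrt(25*u^2 + 25*v^2 + 1),
  N(u, v) = r_vv · N̂ = 0.
Evaluating at (u, v) = (1/2, -3/2):
  L = 0, M = 5*sqrt(254)/127, N = 0.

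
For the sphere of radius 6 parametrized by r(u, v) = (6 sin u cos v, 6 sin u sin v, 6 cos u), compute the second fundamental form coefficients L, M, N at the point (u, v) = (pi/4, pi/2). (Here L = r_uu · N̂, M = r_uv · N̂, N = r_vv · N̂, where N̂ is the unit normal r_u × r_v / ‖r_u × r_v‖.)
L = -6;  M = 0;  N = -3

Compute the unit normal N̂(u, v) = (sin(u)^2*cos(v)/Abs(sin(u)), sin(u)^2*sin(v)/Abs(sin(u)), sin(2*u)/(2*Abs(sin(u)))), and the second partials r_uu, r_uv, r_vv. Take dot products:
  L(u, v) = r_uu · N̂ = -6*sin(u)/Abs(sin(u)),
  M(u, v) = r_uv · N̂ = 0,
  N(u, v) = r_vv · N̂ = -6*sin(u)^3/Abs(sin(u)).
Evaluating at (u, v) = (pi/4, pi/2):
  L = -6, M = 0, N = -3.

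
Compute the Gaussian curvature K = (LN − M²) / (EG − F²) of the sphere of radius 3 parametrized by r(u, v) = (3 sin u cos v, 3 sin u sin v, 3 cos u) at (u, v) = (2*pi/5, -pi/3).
K = 1/9

Coefficients of the first fundamental form: E = 9, F = 0, G = 9*sin(u)^2.
Coefficients of the second fundamental form: L = -3*sin(u)/Abs(sin(u)), M = 0, N = -3*sin(u)^3/Abs(sin(u)).
Assemble K = (LN − M²)/(EG − F²) = 1/9. At (u, v) = (2*pi/5, -pi/3): K = 1/9.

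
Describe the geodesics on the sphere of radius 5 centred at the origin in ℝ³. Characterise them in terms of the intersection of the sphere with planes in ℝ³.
Geodesics on the sphere of radius 5 are great circles — circles of radius 5 obtained as the intersection of the sphere with planes through the origin (the centre of the sphere).

A curve α(t) of nonzero constant speed on the sphere of radius 5 is a geodesic iff its acceleration α̈ is everywhere normal to the surface, i.e. parallel to the radial vector α(t). Then d/dt(α × α̇) = α̇ × α̇ + α × α̈ = 0, so α × α̇ is a constant vector n ≠ 0 and α(t) · n = 0 for all t: α lies in the plane through the origin with normal n. The intersection of that plane with the sphere is a circle of radius 5 (a great circle). Conversely, a great circle traversed at constant speed has centripetal acceleration pointing at the origin, hence normal to the sphere, so every great circle is a geodesic.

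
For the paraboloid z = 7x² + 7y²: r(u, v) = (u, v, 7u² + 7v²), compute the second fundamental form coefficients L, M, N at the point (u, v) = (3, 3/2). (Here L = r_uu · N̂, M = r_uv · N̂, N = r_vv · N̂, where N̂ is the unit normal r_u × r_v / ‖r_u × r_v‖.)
L = 7*sqrt(2206)/1103;  M = 0;  N = 7*sqrt(2206)/1103

Compute the unit normal N̂(u, v) = (-14*u/sqrt(196*u^2 + 196*v^2 + 1), -14*v/sqrt(196*u^2 + 196*v^2 + 1), 1/sqrt(196*u^2 + 196*v^2 + 1)), and the second partials r_uu, r_uv, r_vv. Take dot products:
  L(u, v) = r_uu · N̂ = 14/sqrt(196*u^2 + 196*v^2 + 1),
  M(u, v) = r_uv · N̂ = 0,
  N(u, v) = r_vv · N̂ = 14/sqrt(196*u^2 + 196*v^2 + 1).
Evaluating at (u, v) = (3, 3/2):
  L = 7*sqrt(2206)/1103, M = 0, N = 7*sqrt(2206)/1103.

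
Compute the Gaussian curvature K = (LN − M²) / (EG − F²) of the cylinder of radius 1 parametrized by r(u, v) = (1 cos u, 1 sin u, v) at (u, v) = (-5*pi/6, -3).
K = 0

Coefficients of the first fundamental form: E = 1, F = 0, G = 1.
Coefficients of the second fundamental form: L = -1, M = 0, N = 0.
Assemble K = (LN − M²)/(EG − F²) = 0. At (u, v) = (-5*pi/6, -3): K = 0.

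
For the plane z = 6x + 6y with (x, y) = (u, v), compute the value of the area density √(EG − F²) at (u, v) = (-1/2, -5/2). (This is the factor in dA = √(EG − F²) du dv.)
√(EG − F²)|_{(-1/2, -5/2)} = sqrt(73)

E = 37, F = 36, G = 37, so EG − F² = 73. Taking the positive square root: √(EG − F²) = sqrt(73). At (u, v) = (-1/2, -5/2): sqrt(73).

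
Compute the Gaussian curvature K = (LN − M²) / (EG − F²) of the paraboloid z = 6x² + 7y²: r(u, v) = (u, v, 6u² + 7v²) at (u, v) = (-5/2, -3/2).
K = 42/450241

Coefficients of the first fundamental form: E = 144*u^2 + 1, F = 168*u*v, G = 196*v^2 + 1.
Coefficients of the second fundamental form: L = 12/sqrt(144*u^2 + 196*v^2 + 1), M = 0, N = 14/sqrt(144*u^2 + 196*v^2 + 1).
Assemble K = (LN − M²)/(EG − F²) = 168/(20736*u^4 + 56448*u^2*v^2 + 288*u^2 + 38416*v^4 + 392*v^2 + 1). At (u, v) = (-5/2, -3/2): K = 42/450241.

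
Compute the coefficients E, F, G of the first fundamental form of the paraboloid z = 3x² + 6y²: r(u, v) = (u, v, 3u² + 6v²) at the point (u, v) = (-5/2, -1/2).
E = 226;  F = 90;  G = 37

Partials: r_u = (1, 0, 6*u), r_v = (0, 1, 12*v). As functions of (u, v):
  E = r_u · r_u = 36*u^2 + 1,
  F = r_u · r_v = 72*u*v,
  G = r_v · r_v = 144*v^2 + 1.
Evaluating at (u, v) = (-5/2, -1/2): E = 226, F = 90, G = 37.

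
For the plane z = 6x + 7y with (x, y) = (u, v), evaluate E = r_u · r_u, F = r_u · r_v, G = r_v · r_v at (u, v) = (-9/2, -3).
E = 37;  F = 42;  G = 50

Partials: r_u = (1, 0, 6), r_v = (0, 1, 7). As functions of (u, v):
  E = r_u · r_u = 37,
  F = r_u · r_v = 42,
  G = r_v · r_v = 50.
Evaluating at (u, v) = (-9/2, -3): E = 37, F = 42, G = 50.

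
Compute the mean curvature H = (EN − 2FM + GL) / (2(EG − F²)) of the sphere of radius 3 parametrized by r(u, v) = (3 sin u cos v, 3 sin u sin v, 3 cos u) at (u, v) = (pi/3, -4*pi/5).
H = -1/3

With E = 9, F = 0, G = 9*sin(u)^2, L = -3*sin(u)/Abs(sin(u)), M = 0, N = -3*sin(u)^3/Abs(sin(u)), assemble
  H = (EN − 2FM + GL) / (2(EG − F²)) = -sin(u)/(3*Abs(sin(u))).
At (u, v) = (pi/3, -4*pi/5): H = -1/3.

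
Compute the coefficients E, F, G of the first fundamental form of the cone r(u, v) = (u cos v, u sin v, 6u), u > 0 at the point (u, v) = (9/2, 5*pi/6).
E = 37;  F = 0;  G = 81/4

Partials: r_u = (cos(v), sin(v), 6), r_v = (-u*sin(v), u*cos(v), 0). As functions of (u, v):
  E = r_u · r_u = 37,
  F = r_u · r_v = 0,
  G = r_v · r_v = u^2.
Evaluating at (u, v) = (9/2, 5*pi/6): E = 37, F = 0, G = 81/4.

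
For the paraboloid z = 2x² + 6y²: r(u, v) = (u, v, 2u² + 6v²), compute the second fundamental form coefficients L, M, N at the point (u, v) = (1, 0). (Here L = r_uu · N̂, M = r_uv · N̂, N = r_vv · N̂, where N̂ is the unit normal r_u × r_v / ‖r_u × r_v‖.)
L = 4*sqrt(17)/17;  M = 0;  N = 12*sqrt(17)/17

Compute the unit normal N̂(u, v) = (-4*u/sqrt(16*u^2 + 144*v^2 + 1), -12*v/sqrt(16*u^2 + 144*v^2 + 1), 1/sqrt(16*u^2 + 144*v^2 + 1)), and the second partials r_uu, r_uv, r_vv. Take dot products:
  L(u, v) = r_uu · N̂ = 4/sqrt(16*u^2 + 144*v^2 + 1),
  M(u, v) = r_uv · N̂ = 0,
  N(u, v) = r_vv · N̂ = 12/sqrt(16*u^2 + 144*v^2 + 1).
Evaluating at (u, v) = (1, 0):
  L = 4*sqrt(17)/17, M = 0, N = 12*sqrt(17)/17.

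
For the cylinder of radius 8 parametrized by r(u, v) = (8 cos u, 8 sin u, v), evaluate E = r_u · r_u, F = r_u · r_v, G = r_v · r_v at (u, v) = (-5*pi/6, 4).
E = 64;  F = 0;  G = 1

Partials: r_u = (-8*sin(u), 8*cos(u), 0), r_v = (0, 0, 1). As functions of (u, v):
  E = r_u · r_u = 64,
  F = r_u · r_v = 0,
  G = r_v · r_v = 1.
Evaluating at (u, v) = (-5*pi/6, 4): E = 64, F = 0, G = 1.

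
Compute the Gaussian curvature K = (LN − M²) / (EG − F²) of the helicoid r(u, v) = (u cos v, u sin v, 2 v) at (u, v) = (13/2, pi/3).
K = -64/34225

Coefficients of the first fundamental form: E = 1, F = 0, G = u^2 + 4.
Coefficients of the second fundamental form: L = 0, M = -2/sqrt(u^2 + 4), N = 0.
Assemble K = (LN − M²)/(EG − F²) = -4/(u^2 + 4)^2. At (u, v) = (13/2, pi/3): K = -64/34225.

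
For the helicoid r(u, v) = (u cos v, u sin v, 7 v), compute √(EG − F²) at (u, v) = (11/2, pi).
√(EG − F²)|_{(11/2, pi)} = sqrt(317)/2

E = 1, F = 0, G = u^2 + 49; EG − F² = u^2 + 49; √(EG − F²) = sqrt(u^2 + 49). At the given point: sqrt(317)/2.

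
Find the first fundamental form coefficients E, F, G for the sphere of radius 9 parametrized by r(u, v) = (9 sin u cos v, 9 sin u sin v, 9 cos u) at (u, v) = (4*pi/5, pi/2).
E = 81;  F = 0;  G = 405/8 - 81*sqrt(5)/8

Partials: r_u = (9*cos(u)*cos(v), 9*sin(v)*cos(u), -9*sin(u)), r_v = (-9*sin(u)*sin(v), 9*sin(u)*cos(v), 0). As functions of (u, v):
  E = r_u · r_u = 81,
  F = r_u · r_v = 0,
  G = r_v · r_v = 81*sin(u)^2.
Evaluating at (u, v) = (4*pi/5, pi/2): E = 81, F = 0, G = 405/8 - 81*sqrt(5)/8.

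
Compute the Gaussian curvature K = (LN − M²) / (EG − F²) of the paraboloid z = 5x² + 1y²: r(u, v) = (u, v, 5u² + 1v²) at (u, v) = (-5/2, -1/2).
K = 20/393129

Coefficients of the first fundamental form: E = 100*u^2 + 1, F = 20*u*v, G = 4*v^2 + 1.
Coefficients of the second fundamental form: L = 10/sqrt(100*u^2 + 4*v^2 + 1), M = 0, N = 2/sqrt(100*u^2 + 4*v^2 + 1).
Assemble K = (LN − M²)/(EG − F²) = 20/(10000*u^4 + 800*u^2*v^2 + 200*u^2 + 16*v^4 + 8*v^2 + 1). At (u, v) = (-5/2, -1/2): K = 20/393129.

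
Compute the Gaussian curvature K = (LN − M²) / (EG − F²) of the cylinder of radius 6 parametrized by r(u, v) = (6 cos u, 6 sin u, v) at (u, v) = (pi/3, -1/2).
K = 0

Coefficients of the first fundamental form: E = 36, F = 0, G = 1.
Coefficients of the second fundamental form: L = -6, M = 0, N = 0.
Assemble K = (LN − M²)/(EG − F²) = 0. At (u, v) = (pi/3, -1/2): K = 0.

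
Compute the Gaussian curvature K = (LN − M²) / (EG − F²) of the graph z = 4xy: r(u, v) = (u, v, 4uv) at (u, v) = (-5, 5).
K = -16/641601

Coefficients of the first fundamental form: E = 16*v^2 + 1, F = 16*u*v, G = 16*u^2 + 1.
Coefficients of the second fundamental form: L = 0, M = 4/sqrt(16*u^2 + 16*v^2 + 1), N = 0.
Assemble K = (LN − M²)/(EG − F²) = -16/(256*u^4 + 512*u^2*v^2 + 32*u^2 + 256*v^4 + 32*v^2 + 1). At (u, v) = (-5, 5): K = -16/641601.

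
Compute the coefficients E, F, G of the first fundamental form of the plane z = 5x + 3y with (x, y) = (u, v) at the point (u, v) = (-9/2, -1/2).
E = 26;  F = 15;  G = 10

Partials: r_u = (1, 0, 5), r_v = (0, 1, 3). As functions of (u, v):
  E = r_u · r_u = 26,
  F = r_u · r_v = 15,
  G = r_v · r_v = 10.
Evaluating at (u, v) = (-9/2, -1/2): E = 26, F = 15, G = 10.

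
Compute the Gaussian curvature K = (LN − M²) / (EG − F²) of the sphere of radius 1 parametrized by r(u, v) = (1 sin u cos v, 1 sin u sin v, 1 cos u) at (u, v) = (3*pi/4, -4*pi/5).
K = 1

Coefficients of the first fundamental form: E = 1, F = 0, G = sin(u)^2.
Coefficients of the second fundamental form: L = -sin(u)/Abs(sin(u)), M = 0, N = -sin(u)^3/Abs(sin(u)).
Assemble K = (LN − M²)/(EG − F²) = 1. At (u, v) = (3*pi/4, -4*pi/5): K = 1.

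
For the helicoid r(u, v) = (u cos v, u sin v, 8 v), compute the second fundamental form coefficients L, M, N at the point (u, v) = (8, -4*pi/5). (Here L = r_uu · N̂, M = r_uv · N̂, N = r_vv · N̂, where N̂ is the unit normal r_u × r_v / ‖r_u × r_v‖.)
L = 0;  M = -sqrt(2)/2;  N = 0

Compute the unit normal N̂(u, v) = (8*sin(v)/sqrt(u^2 + 64), -8*cos(v)/sqrt(u^2 + 64), u/sqrt(u^2 + 64)), and the second partials r_uu, r_uv, r_vv. Take dot products:
  L(u, v) = r_uu · N̂ = 0,
  M(u, v) = r_uv · N̂ = -8/sqrt(u^2 + 64),
  N(u, v) = r_vv · N̂ = 0.
Evaluating at (u, v) = (8, -4*pi/5):
  L = 0, M = -sqrt(2)/2, N = 0.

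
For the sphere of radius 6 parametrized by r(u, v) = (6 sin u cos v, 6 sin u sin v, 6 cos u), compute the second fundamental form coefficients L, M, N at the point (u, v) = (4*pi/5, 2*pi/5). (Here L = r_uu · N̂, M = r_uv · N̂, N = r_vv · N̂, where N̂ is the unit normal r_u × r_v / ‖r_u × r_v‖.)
L = -6;  M = 0;  N = -15/4 + 3*sqrt(5)/4

Compute the unit normal N̂(u, v) = (sin(u)^2*cos(v)/Abs(sin(u)), sin(u)^2*sin(v)/Abs(sin(u)), sin(2*u)/(2*Abs(sin(u)))), and the second partials r_uu, r_uv, r_vv. Take dot products:
  L(u, v) = r_uu · N̂ = -6*sin(u)/Abs(sin(u)),
  M(u, v) = r_uv · N̂ = 0,
  N(u, v) = r_vv · N̂ = -6*sin(u)^3/Abs(sin(u)).
Evaluating at (u, v) = (4*pi/5, 2*pi/5):
  L = -6, M = 0, N = -15/4 + 3*sqrt(5)/4.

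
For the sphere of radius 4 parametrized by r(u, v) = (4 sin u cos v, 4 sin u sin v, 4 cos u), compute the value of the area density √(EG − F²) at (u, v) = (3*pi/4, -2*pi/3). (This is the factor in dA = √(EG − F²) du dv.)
√(EG − F²)|_{(3*pi/4, -2*pi/3)} = 8*sqrt(2)

E = 16, F = 0, G = 16*sin(u)^2, so EG − F² = 256*sin(u)^2. Taking the positive square root: √(EG − F²) = 16*Abs(sin(u)). At (u, v) = (3*pi/4, -2*pi/3): 8*sqrt(2).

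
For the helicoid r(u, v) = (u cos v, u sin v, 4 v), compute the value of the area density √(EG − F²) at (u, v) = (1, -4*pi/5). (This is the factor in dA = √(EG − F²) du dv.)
√(EG − F²)|_{(1, -4*pi/5)} = sqrt(17)

E = 1, F = 0, G = u^2 + 16, so EG − F² = u^2 + 16. Taking the positive square root: √(EG − F²) = sqrt(u^2 + 16). At (u, v) = (1, -4*pi/5): sqrt(17).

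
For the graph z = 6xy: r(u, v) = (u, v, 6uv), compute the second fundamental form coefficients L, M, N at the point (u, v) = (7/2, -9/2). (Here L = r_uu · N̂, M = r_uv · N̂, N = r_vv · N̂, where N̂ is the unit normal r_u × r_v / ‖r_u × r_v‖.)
L = 0;  M = 6*sqrt(1171)/1171;  N = 0

Compute the unit normal N̂(u, v) = (-6*v/sqrt(36*u^2 + 36*v^2 + 1), -6*u/sqrt(36*u^2 + 36*v^2 + 1), 1/sqrt(36*u^2 + 36*v^2 + 1)), and the second partials r_uu, r_uv, r_vv. Take dot products:
  L(u, v) = r_uu · N̂ = 0,
  M(u, v) = r_uv · N̂ = 6/sqrt(36*u^2 + 36*v^2 + 1),
  N(u, v) = r_vv · N̂ = 0.
Evaluating at (u, v) = (7/2, -9/2):
  L = 0, M = 6*sqrt(1171)/1171, N = 0.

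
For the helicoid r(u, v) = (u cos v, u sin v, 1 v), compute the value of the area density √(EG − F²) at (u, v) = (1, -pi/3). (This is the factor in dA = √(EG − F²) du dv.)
√(EG − F²)|_{(1, -pi/3)} = sqrt(2)

E = 1, F = 0, G = u^2 + 1, so EG − F² = u^2 + 1. Taking the positive square root: √(EG − F²) = sqrt(u^2 + 1). At (u, v) = (1, -pi/3): sqrt(2).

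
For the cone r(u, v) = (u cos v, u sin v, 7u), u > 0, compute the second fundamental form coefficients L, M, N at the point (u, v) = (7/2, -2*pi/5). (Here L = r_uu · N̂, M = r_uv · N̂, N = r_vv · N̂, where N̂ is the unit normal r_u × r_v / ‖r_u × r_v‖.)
L = 0;  M = 0;  N = 49*sqrt(2)/20

Compute the unit normal N̂(u, v) = (-7*sqrt(2)*u*cos(v)/(10*Abs(u)), -7*sqrt(2)*u*sin(v)/(10*Abs(u)), sqrt(2)*u/(10*Abs(u))), and the second partials r_uu, r_uv, r_vv. Take dot products:
  L(u, v) = r_uu · N̂ = 0,
  M(u, v) = r_uv · N̂ = 0,
  N(u, v) = r_vv · N̂ = 7*sqrt(2)*u^2/(10*Abs(u)).
Evaluating at (u, v) = (7/2, -2*pi/5):
  L = 0, M = 0, N = 49*sqrt(2)/20.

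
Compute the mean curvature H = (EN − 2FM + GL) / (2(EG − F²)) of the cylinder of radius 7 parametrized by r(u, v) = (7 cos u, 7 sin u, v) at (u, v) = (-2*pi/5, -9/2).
H = -1/14

With E = 49, F = 0, G = 1, L = -7, M = 0, N = 0, assemble
  H = (EN − 2FM + GL) / (2(EG − F²)) = -1/14.
At (u, v) = (-2*pi/5, -9/2): H = -1/14.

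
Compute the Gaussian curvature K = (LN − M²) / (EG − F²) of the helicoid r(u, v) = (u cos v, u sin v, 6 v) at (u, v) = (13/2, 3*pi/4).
K = -576/97969

Coefficients of the first fundamental form: E = 1, F = 0, G = u^2 + 36.
Coefficients of the second fundamental form: L = 0, M = -6/sqrt(u^2 + 36), N = 0.
Assemble K = (LN − M²)/(EG − F²) = -36/(u^2 + 36)^2. At (u, v) = (13/2, 3*pi/4): K = -576/97969.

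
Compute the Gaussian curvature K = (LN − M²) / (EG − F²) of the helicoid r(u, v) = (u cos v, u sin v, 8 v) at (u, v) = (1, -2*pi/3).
K = -64/4225

Coefficients of the first fundamental form: E = 1, F = 0, G = u^2 + 64.
Coefficients of the second fundamental form: L = 0, M = -8/sqrt(u^2 + 64), N = 0.
Assemble K = (LN − M²)/(EG − F²) = -64/(u^2 + 64)^2. At (u, v) = (1, -2*pi/3): K = -64/4225.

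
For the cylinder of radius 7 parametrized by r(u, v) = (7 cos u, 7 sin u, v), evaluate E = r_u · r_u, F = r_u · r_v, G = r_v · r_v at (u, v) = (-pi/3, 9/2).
E = 49;  F = 0;  G = 1

Partials: r_u = (-7*sin(u), 7*cos(u), 0), r_v = (0, 0, 1). As functions of (u, v):
  E = r_u · r_u = 49,
  F = r_u · r_v = 0,
  G = r_v · r_v = 1.
Evaluating at (u, v) = (-pi/3, 9/2): E = 49, F = 0, G = 1.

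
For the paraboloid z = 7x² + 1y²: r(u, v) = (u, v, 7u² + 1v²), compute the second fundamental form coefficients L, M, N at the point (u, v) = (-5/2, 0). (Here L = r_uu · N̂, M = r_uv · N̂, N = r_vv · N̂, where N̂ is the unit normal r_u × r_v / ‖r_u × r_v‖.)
L = 7*sqrt(1226)/613;  M = 0;  N = sqrt(1226)/613

Compute the unit normal N̂(u, v) = (-14*u/sqrt(196*u^2 + 4*v^2 + 1), -2*v/sqrt(196*u^2 + 4*v^2 + 1), 1/sqrt(196*u^2 + 4*v^2 + 1)), and the second partials r_uu, r_uv, r_vv. Take dot products:
  L(u, v) = r_uu · N̂ = 14/sqrt(196*u^2 + 4*v^2 + 1),
  M(u, v) = r_uv · N̂ = 0,
  N(u, v) = r_vv · N̂ = 2/sqrt(196*u^2 + 4*v^2 + 1).
Evaluating at (u, v) = (-5/2, 0):
  L = 7*sqrt(1226)/613, M = 0, N = sqrt(1226)/613.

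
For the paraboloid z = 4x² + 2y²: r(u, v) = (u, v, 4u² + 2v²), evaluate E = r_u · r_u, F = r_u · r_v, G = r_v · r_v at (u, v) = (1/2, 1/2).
E = 17;  F = 8;  G = 5

Partials: r_u = (1, 0, 8*u), r_v = (0, 1, 4*v). As functions of (u, v):
  E = r_u · r_u = 64*u^2 + 1,
  F = r_u · r_v = 32*u*v,
  G = r_v · r_v = 16*v^2 + 1.
Evaluating at (u, v) = (1/2, 1/2): E = 17, F = 8, G = 5.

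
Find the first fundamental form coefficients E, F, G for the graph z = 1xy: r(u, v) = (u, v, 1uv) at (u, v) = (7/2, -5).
E = 26;  F = -35/2;  G = 53/4

Partials: r_u = (1, 0, v), r_v = (0, 1, u). As functions of (u, v):
  E = r_u · r_u = v^2 + 1,
  F = r_u · r_v = u*v,
  G = r_v · r_v = u^2 + 1.
Evaluating at (u, v) = (7/2, -5): E = 26, F = -35/2, G = 53/4.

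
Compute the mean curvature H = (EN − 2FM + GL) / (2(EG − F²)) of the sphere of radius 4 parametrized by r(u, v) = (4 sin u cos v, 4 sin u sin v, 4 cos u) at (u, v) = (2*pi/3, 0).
H = -1/4

With E = 16, F = 0, G = 16*sin(u)^2, L = -4*sin(u)/Abs(sin(u)), M = 0, N = -4*sin(u)^3/Abs(sin(u)), assemble
  H = (EN − 2FM + GL) / (2(EG − F²)) = -sin(u)/(4*Abs(sin(u))).
At (u, v) = (2*pi/3, 0): H = -1/4.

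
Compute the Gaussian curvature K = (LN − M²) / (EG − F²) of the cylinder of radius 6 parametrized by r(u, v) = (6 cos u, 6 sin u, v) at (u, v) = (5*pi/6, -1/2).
K = 0

Coefficients of the first fundamental form: E = 36, F = 0, G = 1.
Coefficients of the second fundamental form: L = -6, M = 0, N = 0.
Assemble K = (LN − M²)/(EG − F²) = 0. At (u, v) = (5*pi/6, -1/2): K = 0.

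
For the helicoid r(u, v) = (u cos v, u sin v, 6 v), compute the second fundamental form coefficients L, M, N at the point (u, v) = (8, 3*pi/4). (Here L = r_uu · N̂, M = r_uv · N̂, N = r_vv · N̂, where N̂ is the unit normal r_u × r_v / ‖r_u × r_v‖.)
L = 0;  M = -3/5;  N = 0

Compute the unit normal N̂(u, v) = (6*sin(v)/sqrt(u^2 + 36), -6*cos(v)/sqrt(u^2 + 36), u/sqrt(u^2 + 36)), and the second partials r_uu, r_uv, r_vv. Take dot products:
  L(u, v) = r_uu · N̂ = 0,
  M(u, v) = r_uv · N̂ = -6/sqrt(u^2 + 36),
  N(u, v) = r_vv · N̂ = 0.
Evaluating at (u, v) = (8, 3*pi/4):
  L = 0, M = -3/5, N = 0.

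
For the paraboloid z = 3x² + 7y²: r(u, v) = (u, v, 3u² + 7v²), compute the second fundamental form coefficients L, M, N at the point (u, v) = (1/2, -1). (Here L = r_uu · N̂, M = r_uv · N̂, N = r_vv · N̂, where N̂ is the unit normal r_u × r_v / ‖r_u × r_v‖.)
L = 3*sqrt(206)/103;  M = 0;  N = 7*sqrt(206)/103

Compute the unit normal N̂(u, v) = (-6*u/sqrt(36*u^2 + 196*v^2 + 1), -14*v/sqrt(36*u^2 + 196*v^2 + 1), 1/sqrt(36*u^2 + 196*v^2 + 1)), and the second partials r_uu, r_uv, r_vv. Take dot products:
  L(u, v) = r_uu · N̂ = 6/sqrt(36*u^2 + 196*v^2 + 1),
  M(u, v) = r_uv · N̂ = 0,
  N(u, v) = r_vv · N̂ = 14/sqrt(36*u^2 + 196*v^2 + 1).
Evaluating at (u, v) = (1/2, -1):
  L = 3*sqrt(206)/103, M = 0, N = 7*sqrt(206)/103.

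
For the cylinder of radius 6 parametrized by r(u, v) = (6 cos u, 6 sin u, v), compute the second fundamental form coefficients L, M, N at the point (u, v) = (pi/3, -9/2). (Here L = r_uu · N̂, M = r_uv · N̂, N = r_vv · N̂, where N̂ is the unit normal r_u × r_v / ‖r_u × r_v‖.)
L = -6;  M = 0;  N = 0

Compute the unit normal N̂(u, v) = (cos(u), sin(u), 0), and the second partials r_uu, r_uv, r_vv. Take dot products:
  L(u, v) = r_uu · N̂ = -6,
  M(u, v) = r_uv · N̂ = 0,
  N(u, v) = r_vv · N̂ = 0.
Evaluating at (u, v) = (pi/3, -9/2):
  L = -6, M = 0, N = 0.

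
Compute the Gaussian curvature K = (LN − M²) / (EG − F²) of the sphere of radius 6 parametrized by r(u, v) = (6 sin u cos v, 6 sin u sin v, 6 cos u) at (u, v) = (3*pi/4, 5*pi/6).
K = 1/36

Coefficients of the first fundamental form: E = 36, F = 0, G = 36*sin(u)^2.
Coefficients of the second fundamental form: L = -6*sin(u)/Abs(sin(u)), M = 0, N = -6*sin(u)^3/Abs(sin(u)).
Assemble K = (LN − M²)/(EG − F²) = 1/36. At (u, v) = (3*pi/4, 5*pi/6): K = 1/36.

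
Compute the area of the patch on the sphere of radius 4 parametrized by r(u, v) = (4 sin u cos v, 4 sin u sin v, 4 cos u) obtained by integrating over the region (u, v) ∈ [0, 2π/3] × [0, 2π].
Area = 48*pi

Area = ∫∫ √(EG − F²) du dv with √(EG − F²) = 16*Abs(sin(u)). Integrating over [0, 2π/3] × [0, 2π] gives 48*pi.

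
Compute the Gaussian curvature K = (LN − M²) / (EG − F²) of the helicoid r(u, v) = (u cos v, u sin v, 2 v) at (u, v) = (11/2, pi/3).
K = -64/18769

Coefficients of the first fundamental form: E = 1, F = 0, G = u^2 + 4.
Coefficients of the second fundamental form: L = 0, M = -2/sqrt(u^2 + 4), N = 0.
Assemble K = (LN − M²)/(EG − F²) = -4/(u^2 + 4)^2. At (u, v) = (11/2, pi/3): K = -64/18769.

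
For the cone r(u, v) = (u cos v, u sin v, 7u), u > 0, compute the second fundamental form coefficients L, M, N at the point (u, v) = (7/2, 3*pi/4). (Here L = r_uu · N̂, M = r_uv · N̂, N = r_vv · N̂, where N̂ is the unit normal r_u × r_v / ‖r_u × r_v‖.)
L = 0;  M = 0;  N = 49*sqrt(2)/20

Compute the unit normal N̂(u, v) = (-7*sqrt(2)*u*cos(v)/(10*Abs(u)), -7*sqrt(2)*u*sin(v)/(10*Abs(u)), sqrt(2)*u/(10*Abs(u))), and the second partials r_uu, r_uv, r_vv. Take dot products:
  L(u, v) = r_uu · N̂ = 0,
  M(u, v) = r_uv · N̂ = 0,
  N(u, v) = r_vv · N̂ = 7*sqrt(2)*u^2/(10*Abs(u)).
Evaluating at (u, v) = (7/2, 3*pi/4):
  L = 0, M = 0, N = 49*sqrt(2)/20.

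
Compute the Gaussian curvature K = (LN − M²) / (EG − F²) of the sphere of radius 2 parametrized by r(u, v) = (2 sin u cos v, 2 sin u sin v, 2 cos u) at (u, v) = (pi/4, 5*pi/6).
K = 1/4

Coefficients of the first fundamental form: E = 4, F = 0, G = 4*sin(u)^2.
Coefficients of the second fundamental form: L = -2*sin(u)/Abs(sin(u)), M = 0, N = -2*sin(u)^3/Abs(sin(u)).
Assemble K = (LN − M²)/(EG − F²) = 1/4. At (u, v) = (pi/4, 5*pi/6): K = 1/4.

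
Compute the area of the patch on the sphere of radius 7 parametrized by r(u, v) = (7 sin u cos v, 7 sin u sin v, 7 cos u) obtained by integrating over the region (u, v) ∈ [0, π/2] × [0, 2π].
Area = 98*pi

Area = ∫∫ √(EG − F²) du dv with √(EG − F²) = 49*Abs(sin(u)). Integrating over [0, π/2] × [0, 2π] gives 98*pi.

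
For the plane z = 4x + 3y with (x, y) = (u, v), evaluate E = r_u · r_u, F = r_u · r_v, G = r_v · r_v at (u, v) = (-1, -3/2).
E = 17;  F = 12;  G = 10

Partials: r_u = (1, 0, 4), r_v = (0, 1, 3). As functions of (u, v):
  E = r_u · r_u = 17,
  F = r_u · r_v = 12,
  G = r_v · r_v = 10.
Evaluating at (u, v) = (-1, -3/2): E = 17, F = 12, G = 10.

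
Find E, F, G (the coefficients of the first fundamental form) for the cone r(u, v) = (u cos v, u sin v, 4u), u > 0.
E = 17;  F = 0;  G = u^2

Compute partials: r_u = (cos(v), sin(v), 4), r_v = (-u*sin(v), u*cos(v), 0). Then
  E = r_u · r_u = 17,
  F = r_u · r_v = 0,
  G = r_v · r_v = u^2.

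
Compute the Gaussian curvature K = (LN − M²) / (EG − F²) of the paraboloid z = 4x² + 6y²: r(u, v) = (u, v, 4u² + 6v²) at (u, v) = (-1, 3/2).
K = 96/151321

Coefficients of the first fundamental form: E = 64*u^2 + 1, F = 96*u*v, G = 144*v^2 + 1.
Coefficients of the second fundamental form: L = 8/sqrt(64*u^2 + 144*v^2 + 1), M = 0, N = 12/sqrt(64*u^2 + 144*v^2 + 1).
Assemble K = (LN − M²)/(EG − F²) = 96/(4096*u^4 + 18432*u^2*v^2 + 128*u^2 + 20736*v^4 + 288*v^2 + 1). At (u, v) = (-1, 3/2): K = 96/151321.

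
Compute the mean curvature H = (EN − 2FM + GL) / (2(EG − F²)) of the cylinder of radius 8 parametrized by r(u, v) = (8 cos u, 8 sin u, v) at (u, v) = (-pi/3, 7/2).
H = -1/16

With E = 64, F = 0, G = 1, L = -8, M = 0, N = 0, assemble
  H = (EN − 2FM + GL) / (2(EG − F²)) = -1/16.
At (u, v) = (-pi/3, 7/2): H = -1/16.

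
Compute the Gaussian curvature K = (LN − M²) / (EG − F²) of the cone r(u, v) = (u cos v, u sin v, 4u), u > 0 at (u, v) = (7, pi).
K = 0

Coefficients of the first fundamental form: E = 17, F = 0, G = u^2.
Coefficients of the second fundamental form: L = 0, M = 0, N = 4*sqrt(17)*u^2/(17*Abs(u)).
Assemble K = (LN − M²)/(EG − F²) = 0. At (u, v) = (7, pi): K = 0.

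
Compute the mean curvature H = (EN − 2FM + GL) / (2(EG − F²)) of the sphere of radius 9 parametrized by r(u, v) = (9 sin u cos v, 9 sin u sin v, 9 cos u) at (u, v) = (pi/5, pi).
H = -1/9

With E = 81, F = 0, G = 81*sin(u)^2, L = -9*sin(u)/Abs(sin(u)), M = 0, N = -9*sin(u)^3/Abs(sin(u)), assemble
  H = (EN − 2FM + GL) / (2(EG − F²)) = -sin(u)/(9*Abs(sin(u))).
At (u, v) = (pi/5, pi): H = -1/9.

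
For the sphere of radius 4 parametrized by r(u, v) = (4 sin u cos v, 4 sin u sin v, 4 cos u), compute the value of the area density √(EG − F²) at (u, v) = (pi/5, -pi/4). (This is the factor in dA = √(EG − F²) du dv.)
√(EG − F²)|_{(pi/5, -pi/4)} = 4*sqrt(10 - 2*sqrt(5))

E = 16, F = 0, G = 16*sin(u)^2, so EG − F² = 256*sin(u)^2. Taking the positive square root: √(EG − F²) = 16*Abs(sin(u)). At (u, v) = (pi/5, -pi/4): 4*sqrt(10 - 2*sqrt(5)).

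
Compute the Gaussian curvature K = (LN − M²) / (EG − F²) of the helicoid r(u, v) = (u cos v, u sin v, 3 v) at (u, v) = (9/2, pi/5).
K = -16/1521

Coefficients of the first fundamental form: E = 1, F = 0, G = u^2 + 9.
Coefficients of the second fundamental form: L = 0, M = -3/sqrt(u^2 + 9), N = 0.
Assemble K = (LN − M²)/(EG − F²) = -9/(u^2 + 9)^2. At (u, v) = (9/2, pi/5): K = -16/1521.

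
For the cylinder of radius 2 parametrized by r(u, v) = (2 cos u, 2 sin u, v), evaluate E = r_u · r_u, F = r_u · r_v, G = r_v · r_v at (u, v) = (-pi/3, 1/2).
E = 4;  F = 0;  G = 1

Partials: r_u = (-2*sin(u), 2*cos(u), 0), r_v = (0, 0, 1). As functions of (u, v):
  E = r_u · r_u = 4,
  F = r_u · r_v = 0,
  G = r_v · r_v = 1.
Evaluating at (u, v) = (-pi/3, 1/2): E = 4, F = 0, G = 1.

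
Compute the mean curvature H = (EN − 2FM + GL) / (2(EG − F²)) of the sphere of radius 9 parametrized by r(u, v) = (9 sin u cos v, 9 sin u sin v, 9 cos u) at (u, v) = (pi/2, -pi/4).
H = -1/9

With E = 81, F = 0, G = 81*sin(u)^2, L = -9*sin(u)/Abs(sin(u)), M = 0, N = -9*sin(u)^3/Abs(sin(u)), assemble
  H = (EN − 2FM + GL) / (2(EG − F²)) = -sin(u)/(9*Abs(sin(u))).
At (u, v) = (pi/2, -pi/4): H = -1/9.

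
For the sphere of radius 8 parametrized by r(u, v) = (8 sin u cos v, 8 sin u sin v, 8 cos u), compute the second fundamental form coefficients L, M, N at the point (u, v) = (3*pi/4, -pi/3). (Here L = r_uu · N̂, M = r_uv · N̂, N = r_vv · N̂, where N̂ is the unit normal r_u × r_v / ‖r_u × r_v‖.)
L = -8;  M = 0;  N = -4

Compute the unit normal N̂(u, v) = (sin(u)^2*cos(v)/Abs(sin(u)), sin(u)^2*sin(v)/Abs(sin(u)), sin(2*u)/(2*Abs(sin(u)))), and the second partials r_uu, r_uv, r_vv. Take dot products:
  L(u, v) = r_uu · N̂ = -8*sin(u)/Abs(sin(u)),
  M(u, v) = r_uv · N̂ = 0,
  N(u, v) = r_vv · N̂ = -8*sin(u)^3/Abs(sin(u)).
Evaluating at (u, v) = (3*pi/4, -pi/3):
  L = -8, M = 0, N = -4.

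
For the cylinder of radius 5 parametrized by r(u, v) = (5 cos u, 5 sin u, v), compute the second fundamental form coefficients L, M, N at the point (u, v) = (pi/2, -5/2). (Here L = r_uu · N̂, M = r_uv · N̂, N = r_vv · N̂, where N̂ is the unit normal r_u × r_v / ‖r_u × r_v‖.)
L = -5;  M = 0;  N = 0

Compute the unit normal N̂(u, v) = (cos(u), sin(u), 0), and the second partials r_uu, r_uv, r_vv. Take dot products:
  L(u, v) = r_uu · N̂ = -5,
  M(u, v) = r_uv · N̂ = 0,
  N(u, v) = r_vv · N̂ = 0.
Evaluating at (u, v) = (pi/2, -5/2):
  L = -5, M = 0, N = 0.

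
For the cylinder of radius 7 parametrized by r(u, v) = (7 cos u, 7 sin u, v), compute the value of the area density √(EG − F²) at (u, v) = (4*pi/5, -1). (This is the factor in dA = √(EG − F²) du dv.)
√(EG − F²)|_{(4*pi/5, -1)} = 7

E = 49, F = 0, G = 1, so EG − F² = 49. Taking the positive square root: √(EG − F²) = 7. At (u, v) = (4*pi/5, -1): 7.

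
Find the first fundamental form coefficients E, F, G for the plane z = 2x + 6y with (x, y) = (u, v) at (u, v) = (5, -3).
E = 5;  F = 12;  G = 37

Partials: r_u = (1, 0, 2), r_v = (0, 1, 6). As functions of (u, v):
  E = r_u · r_u = 5,
  F = r_u · r_v = 12,
  G = r_v · r_v = 37.
Evaluating at (u, v) = (5, -3): E = 5, F = 12, G = 37.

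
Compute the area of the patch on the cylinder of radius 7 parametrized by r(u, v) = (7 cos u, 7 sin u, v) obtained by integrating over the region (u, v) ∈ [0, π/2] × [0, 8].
Area = 28*pi

Area = ∫∫ √(EG − F²) du dv with √(EG − F²) = 7. Integrating over [0, π/2] × [0, 8] gives 28*pi.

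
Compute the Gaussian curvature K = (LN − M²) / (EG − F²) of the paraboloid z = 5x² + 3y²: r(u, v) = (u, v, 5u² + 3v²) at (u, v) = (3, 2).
K = 12/218405

Coefficients of the first fundamental form: E = 100*u^2 + 1, F = 60*u*v, G = 36*v^2 + 1.
Coefficients of the second fundamental form: L = 10/sqrt(100*u^2 + 36*v^2 + 1), M = 0, N = 6/sqrt(100*u^2 + 36*v^2 + 1).
Assemble K = (LN − M²)/(EG − F²) = 60/(10000*u^4 + 7200*u^2*v^2 + 200*u^2 + 1296*v^4 + 72*v^2 + 1). At (u, v) = (3, 2): K = 12/218405.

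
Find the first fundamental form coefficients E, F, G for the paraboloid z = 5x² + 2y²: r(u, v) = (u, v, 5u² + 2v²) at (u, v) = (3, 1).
E = 901;  F = 120;  G = 17

Partials: r_u = (1, 0, 10*u), r_v = (0, 1, 4*v). As functions of (u, v):
  E = r_u · r_u = 100*u^2 + 1,
  F = r_u · r_v = 40*u*v,
  G = r_v · r_v = 16*v^2 + 1.
Evaluating at (u, v) = (3, 1): E = 901, F = 120, G = 17.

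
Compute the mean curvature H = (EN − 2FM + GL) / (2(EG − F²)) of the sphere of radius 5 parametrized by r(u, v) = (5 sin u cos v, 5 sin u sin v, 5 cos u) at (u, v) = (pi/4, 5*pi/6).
H = -1/5

With E = 25, F = 0, G = 25*sin(u)^2, L = -5*sin(u)/Abs(sin(u)), M = 0, N = -5*sin(u)^3/Abs(sin(u)), assemble
  H = (EN − 2FM + GL) / (2(EG − F²)) = -sin(u)/(5*Abs(sin(u))).
At (u, v) = (pi/4, 5*pi/6): H = -1/5.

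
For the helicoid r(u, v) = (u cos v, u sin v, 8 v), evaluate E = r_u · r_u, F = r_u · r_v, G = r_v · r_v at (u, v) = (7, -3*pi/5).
E = 1;  F = 0;  G = 113

Partials: r_u = (cos(v), sin(v), 0), r_v = (-u*sin(v), u*cos(v), 8). As functions of (u, v):
  E = r_u · r_u = 1,
  F = r_u · r_v = 0,
  G = r_v · r_v = u^2 + 64.
Evaluating at (u, v) = (7, -3*pi/5): E = 1, F = 0, G = 113.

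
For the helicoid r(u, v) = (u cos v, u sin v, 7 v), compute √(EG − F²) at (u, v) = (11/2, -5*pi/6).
√(EG − F²)|_{(11/2, -5*pi/6)} = sqrt(317)/2

E = 1, F = 0, G = u^2 + 49; EG − F² = u^2 + 49; √(EG − F²) = sqrt(u^2 + 49). At the given point: sqrt(317)/2.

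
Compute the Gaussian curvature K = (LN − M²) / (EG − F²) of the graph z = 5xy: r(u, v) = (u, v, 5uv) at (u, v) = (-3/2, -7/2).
K = -100/528529

Coefficients of the first fundamental form: E = 25*v^2 + 1, F = 25*u*v, G = 25*u^2 + 1.
Coefficients of the second fundamental form: L = 0, M = 5/sqrt(25*u^2 + 25*v^2 + 1), N = 0.
Assemble K = (LN − M²)/(EG − F²) = -25/(625*u^4 + 1250*u^2*v^2 + 50*u^2 + 625*v^4 + 50*v^2 + 1). At (u, v) = (-3/2, -7/2): K = -100/528529.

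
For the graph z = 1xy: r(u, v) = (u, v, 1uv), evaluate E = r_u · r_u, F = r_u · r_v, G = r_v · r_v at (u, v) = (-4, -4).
E = 17;  F = 16;  G = 17

Partials: r_u = (1, 0, v), r_v = (0, 1, u). As functions of (u, v):
  E = r_u · r_u = v^2 + 1,
  F = r_u · r_v = u*v,
  G = r_v · r_v = u^2 + 1.
Evaluating at (u, v) = (-4, -4): E = 17, F = 16, G = 17.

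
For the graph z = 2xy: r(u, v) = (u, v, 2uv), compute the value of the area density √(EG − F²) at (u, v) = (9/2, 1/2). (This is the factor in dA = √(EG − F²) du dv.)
√(EG − F²)|_{(9/2, 1/2)} = sqrt(83)

E = 4*v^2 + 1, F = 4*u*v, G = 4*u^2 + 1, so EG − F² = 4*u^2 + 4*v^2 + 1. Taking the positive square root: √(EG − F²) = sqrt(4*u^2 + 4*v^2 + 1). At (u, v) = (9/2, 1/2): sqrt(83).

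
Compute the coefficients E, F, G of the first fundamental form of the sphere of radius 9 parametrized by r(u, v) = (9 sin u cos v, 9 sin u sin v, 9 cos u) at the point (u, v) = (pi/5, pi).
E = 81;  F = 0;  G = 405/8 - 81*sqrt(5)/8

Partials: r_u = (9*cos(u)*cos(v), 9*sin(v)*cos(u), -9*sin(u)), r_v = (-9*sin(u)*sin(v), 9*sin(u)*cos(v), 0). As functions of (u, v):
  E = r_u · r_u = 81,
  F = r_u · r_v = 0,
  G = r_v · r_v = 81*sin(u)^2.
Evaluating at (u, v) = (pi/5, pi): E = 81, F = 0, G = 405/8 - 81*sqrt(5)/8.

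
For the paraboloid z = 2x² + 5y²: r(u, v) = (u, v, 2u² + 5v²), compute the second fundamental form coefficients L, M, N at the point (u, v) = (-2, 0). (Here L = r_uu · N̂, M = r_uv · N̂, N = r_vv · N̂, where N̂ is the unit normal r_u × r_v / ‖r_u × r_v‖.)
L = 4*sqrt(65)/65;  M = 0;  N = 2*sqrt(65)/13

Compute the unit normal N̂(u, v) = (-4*u/sqrt(16*u^2 + 100*v^2 + 1), -10*v/sqrt(16*u^2 + 100*v^2 + 1), 1/sqrt(16*u^2 + 100*v^2 + 1)), and the second partials r_uu, r_uv, r_vv. Take dot products:
  L(u, v) = r_uu · N̂ = 4/sqrt(16*u^2 + 100*v^2 + 1),
  M(u, v) = r_uv · N̂ = 0,
  N(u, v) = r_vv · N̂ = 10/sqrt(16*u^2 + 100*v^2 + 1).
Evaluating at (u, v) = (-2, 0):
  L = 4*sqrt(65)/65, M = 0, N = 2*sqrt(65)/13.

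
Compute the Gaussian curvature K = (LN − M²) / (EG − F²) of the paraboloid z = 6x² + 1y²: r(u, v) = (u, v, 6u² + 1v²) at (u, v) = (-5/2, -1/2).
K = 6/203401

Coefficients of the first fundamental form: E = 144*u^2 + 1, F = 24*u*v, G = 4*v^2 + 1.
Coefficients of the second fundamental form: L = 12/sqrt(144*u^2 + 4*v^2 + 1), M = 0, N = 2/sqrt(144*u^2 + 4*v^2 + 1).
Assemble K = (LN − M²)/(EG − F²) = 24/(20736*u^4 + 1152*u^2*v^2 + 288*u^2 + 16*v^4 + 8*v^2 + 1). At (u, v) = (-5/2, -1/2): K = 6/203401.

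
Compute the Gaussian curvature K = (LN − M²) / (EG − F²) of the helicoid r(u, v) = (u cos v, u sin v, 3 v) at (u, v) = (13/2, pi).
K = -144/42025

Coefficients of the first fundamental form: E = 1, F = 0, G = u^2 + 9.
Coefficients of the second fundamental form: L = 0, M = -3/sqrt(u^2 + 9), N = 0.
Assemble K = (LN − M²)/(EG − F²) = -9/(u^2 + 9)^2. At (u, v) = (13/2, pi): K = -144/42025.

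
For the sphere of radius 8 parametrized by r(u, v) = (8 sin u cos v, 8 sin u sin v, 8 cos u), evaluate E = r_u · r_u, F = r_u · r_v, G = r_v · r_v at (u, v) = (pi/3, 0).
E = 64;  F = 0;  G = 48

Partials: r_u = (8*cos(u)*cos(v), 8*sin(v)*cos(u), -8*sin(u)), r_v = (-8*sin(u)*sin(v), 8*sin(u)*cos(v), 0). As functions of (u, v):
  E = r_u · r_u = 64,
  F = r_u · r_v = 0,
  G = r_v · r_v = 64*sin(u)^2.
Evaluating at (u, v) = (pi/3, 0): E = 64, F = 0, G = 48.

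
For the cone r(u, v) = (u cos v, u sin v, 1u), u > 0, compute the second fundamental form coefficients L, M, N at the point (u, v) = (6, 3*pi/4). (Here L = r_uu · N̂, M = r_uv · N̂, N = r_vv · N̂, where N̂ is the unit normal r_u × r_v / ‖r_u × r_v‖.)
L = 0;  M = 0;  N = 3*sqrt(2)

Compute the unit normal N̂(u, v) = (-sqrt(2)*u*cos(v)/(2*Abs(u)), -sqrt(2)*u*sin(v)/(2*Abs(u)), sqrt(2)*u/(2*Abs(u))), and the second partials r_uu, r_uv, r_vv. Take dot products:
  L(u, v) = r_uu · N̂ = 0,
  M(u, v) = r_uv · N̂ = 0,
  N(u, v) = r_vv · N̂ = sqrt(2)*u^2/(2*Abs(u)).
Evaluating at (u, v) = (6, 3*pi/4):
  L = 0, M = 0, N = 3*sqrt(2).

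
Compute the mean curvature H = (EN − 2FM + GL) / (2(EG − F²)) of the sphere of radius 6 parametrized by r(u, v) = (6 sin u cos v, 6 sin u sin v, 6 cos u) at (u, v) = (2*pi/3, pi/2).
H = -1/6

With E = 36, F = 0, G = 36*sin(u)^2, L = -6*sin(u)/Abs(sin(u)), M = 0, N = -6*sin(u)^3/Abs(sin(u)), assemble
  H = (EN − 2FM + GL) / (2(EG − F²)) = -sin(u)/(6*Abs(sin(u))).
At (u, v) = (2*pi/3, pi/2): H = -1/6.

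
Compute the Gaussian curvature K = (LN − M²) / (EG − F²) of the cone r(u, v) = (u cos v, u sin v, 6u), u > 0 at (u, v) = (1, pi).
K = 0

Coefficients of the first fundamental form: E = 37, F = 0, G = u^2.
Coefficients of the second fundamental form: L = 0, M = 0, N = 6*sqrt(37)*u^2/(37*Abs(u)).
Assemble K = (LN − M²)/(EG − F²) = 0. At (u, v) = (1, pi): K = 0.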